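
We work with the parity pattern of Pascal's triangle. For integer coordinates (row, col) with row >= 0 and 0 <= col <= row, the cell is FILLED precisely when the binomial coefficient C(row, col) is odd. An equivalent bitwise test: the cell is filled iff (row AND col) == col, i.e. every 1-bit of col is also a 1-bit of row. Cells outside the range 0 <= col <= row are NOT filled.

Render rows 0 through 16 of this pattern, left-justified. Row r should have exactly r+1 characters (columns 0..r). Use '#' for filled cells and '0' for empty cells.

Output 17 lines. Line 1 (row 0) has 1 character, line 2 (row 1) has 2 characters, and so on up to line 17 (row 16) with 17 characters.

r0=0: #
r1=1: ##
r2=10: #0#
r3=11: ####
r4=100: #000#
r5=101: ##00##
r6=110: #0#0#0#
r7=111: ########
r8=1000: #0000000#
r9=1001: ##000000##
r10=1010: #0#00000#0#
r11=1011: ####0000####
r12=1100: #000#000#000#
r13=1101: ##00##00##00##
r14=1110: #0#0#0#0#0#0#0#
r15=1111: ################
r16=10000: #000000000000000#

Answer: #
##
#0#
####
#000#
##00##
#0#0#0#
########
#0000000#
##000000##
#0#00000#0#
####0000####
#000#000#000#
##00##00##00##
#0#0#0#0#0#0#0#
################
#000000000000000#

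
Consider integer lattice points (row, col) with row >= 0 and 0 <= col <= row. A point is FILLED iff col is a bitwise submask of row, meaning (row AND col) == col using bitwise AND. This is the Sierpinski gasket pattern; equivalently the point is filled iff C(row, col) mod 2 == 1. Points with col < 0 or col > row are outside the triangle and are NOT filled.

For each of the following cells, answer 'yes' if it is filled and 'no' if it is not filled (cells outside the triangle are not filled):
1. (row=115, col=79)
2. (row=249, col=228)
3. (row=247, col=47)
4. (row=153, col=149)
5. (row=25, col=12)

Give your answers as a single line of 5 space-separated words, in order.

(115,79): row=0b1110011, col=0b1001111, row AND col = 0b1000011 = 67; 67 != 79 -> empty
(249,228): row=0b11111001, col=0b11100100, row AND col = 0b11100000 = 224; 224 != 228 -> empty
(247,47): row=0b11110111, col=0b101111, row AND col = 0b100111 = 39; 39 != 47 -> empty
(153,149): row=0b10011001, col=0b10010101, row AND col = 0b10010001 = 145; 145 != 149 -> empty
(25,12): row=0b11001, col=0b1100, row AND col = 0b1000 = 8; 8 != 12 -> empty

Answer: no no no no no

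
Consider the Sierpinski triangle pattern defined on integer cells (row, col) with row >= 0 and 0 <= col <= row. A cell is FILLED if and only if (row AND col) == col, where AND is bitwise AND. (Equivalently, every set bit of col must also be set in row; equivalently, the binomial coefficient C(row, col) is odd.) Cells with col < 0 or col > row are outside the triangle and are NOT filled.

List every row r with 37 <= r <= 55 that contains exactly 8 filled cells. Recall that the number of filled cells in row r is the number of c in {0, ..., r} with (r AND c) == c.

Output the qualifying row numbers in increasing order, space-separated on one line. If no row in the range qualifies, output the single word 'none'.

Row r has 2^popcount(r) filled cells, so we need popcount(r) = log2(8) = 3.
Scan r = 37..55 and keep those with exactly 3 one-bits:
r=37=100101 popcount=3 -> KEEP
r=38=100110 popcount=3 -> KEEP
r=39=100111 popcount=4 -> skip
r=40=101000 popcount=2 -> skip
r=41=101001 popcount=3 -> KEEP
r=42=101010 popcount=3 -> KEEP
r=43=101011 popcount=4 -> skip
r=44=101100 popcount=3 -> KEEP
r=45=101101 popcount=4 -> skip
r=46=101110 popcount=4 -> skip
r=47=101111 popcount=5 -> skip
r=48=110000 popcount=2 -> skip
r=49=110001 popcount=3 -> KEEP
r=50=110010 popcount=3 -> KEEP
r=51=110011 popcount=4 -> skip
r=52=110100 popcount=3 -> KEEP
r=53=110101 popcount=4 -> skip
r=54=110110 popcount=4 -> skip
r=55=110111 popcount=5 -> skip
Kept rows: 37 38 41 42 44 49 50 52

Answer: 37 38 41 42 44 49 50 52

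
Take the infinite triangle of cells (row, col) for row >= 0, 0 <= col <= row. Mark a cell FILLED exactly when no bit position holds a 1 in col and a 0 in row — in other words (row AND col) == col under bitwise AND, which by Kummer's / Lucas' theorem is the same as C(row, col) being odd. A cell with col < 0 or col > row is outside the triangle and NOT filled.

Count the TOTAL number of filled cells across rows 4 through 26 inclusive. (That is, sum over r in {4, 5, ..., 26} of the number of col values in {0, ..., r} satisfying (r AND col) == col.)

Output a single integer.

r4=100 pc1: +2 =2
r5=101 pc2: +4 =6
r6=110 pc2: +4 =10
r7=111 pc3: +8 =18
r8=1000 pc1: +2 =20
r9=1001 pc2: +4 =24
r10=1010 pc2: +4 =28
r11=1011 pc3: +8 =36
r12=1100 pc2: +4 =40
r13=1101 pc3: +8 =48
r14=1110 pc3: +8 =56
r15=1111 pc4: +16 =72
r16=10000 pc1: +2 =74
r17=10001 pc2: +4 =78
r18=10010 pc2: +4 =82
r19=10011 pc3: +8 =90
r20=10100 pc2: +4 =94
r21=10101 pc3: +8 =102
r22=10110 pc3: +8 =110
r23=10111 pc4: +16 =126
r24=11000 pc2: +4 =130
r25=11001 pc3: +8 =138
r26=11010 pc3: +8 =146

Answer: 146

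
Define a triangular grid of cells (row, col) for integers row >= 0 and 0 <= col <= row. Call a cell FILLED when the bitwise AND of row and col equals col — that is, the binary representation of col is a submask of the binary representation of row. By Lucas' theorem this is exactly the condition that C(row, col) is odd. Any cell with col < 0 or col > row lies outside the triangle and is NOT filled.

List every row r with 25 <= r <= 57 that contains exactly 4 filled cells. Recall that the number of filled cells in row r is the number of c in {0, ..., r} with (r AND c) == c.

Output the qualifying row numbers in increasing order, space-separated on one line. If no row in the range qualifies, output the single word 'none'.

Row r has 2^popcount(r) filled cells, so we need popcount(r) = log2(4) = 2.
Scan r = 25..57 and keep those with exactly 2 one-bits:
r=25=11001 popcount=3 -> skip
r=26=11010 popcount=3 -> skip
r=27=11011 popcount=4 -> skip
r=28=11100 popcount=3 -> skip
r=29=11101 popcount=4 -> skip
r=30=11110 popcount=4 -> skip
r=31=11111 popcount=5 -> skip
r=32=100000 popcount=1 -> skip
r=33=100001 popcount=2 -> KEEP
r=34=100010 popcount=2 -> KEEP
r=35=100011 popcount=3 -> skip
r=36=100100 popcount=2 -> KEEP
r=37=100101 popcount=3 -> skip
r=38=100110 popcount=3 -> skip
r=39=100111 popcount=4 -> skip
r=40=101000 popcount=2 -> KEEP
r=41=101001 popcount=3 -> skip
r=42=101010 popcount=3 -> skip
r=43=101011 popcount=4 -> skip
r=44=101100 popcount=3 -> skip
r=45=101101 popcount=4 -> skip
r=46=101110 popcount=4 -> skip
r=47=101111 popcount=5 -> skip
r=48=110000 popcount=2 -> KEEP
r=49=110001 popcount=3 -> skip
r=50=110010 popcount=3 -> skip
r=51=110011 popcount=4 -> skip
r=52=110100 popcount=3 -> skip
r=53=110101 popcount=4 -> skip
r=54=110110 popcount=4 -> skip
r=55=110111 popcount=5 -> skip
r=56=111000 popcount=3 -> skip
r=57=111001 popcount=4 -> skip
Kept rows: 33 34 36 40 48

Answer: 33 34 36 40 48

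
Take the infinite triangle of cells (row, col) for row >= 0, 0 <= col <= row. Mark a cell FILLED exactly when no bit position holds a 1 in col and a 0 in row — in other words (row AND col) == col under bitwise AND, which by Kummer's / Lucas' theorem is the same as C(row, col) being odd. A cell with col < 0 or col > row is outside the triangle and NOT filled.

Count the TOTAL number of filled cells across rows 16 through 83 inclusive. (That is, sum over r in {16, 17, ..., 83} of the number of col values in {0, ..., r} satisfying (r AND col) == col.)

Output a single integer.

Answer: 846

Derivation:
r16=10000 pc1: +2 =2
r17=10001 pc2: +4 =6
r18=10010 pc2: +4 =10
r19=10011 pc3: +8 =18
r20=10100 pc2: +4 =22
r21=10101 pc3: +8 =30
r22=10110 pc3: +8 =38
r23=10111 pc4: +16 =54
r24=11000 pc2: +4 =58
r25=11001 pc3: +8 =66
r26=11010 pc3: +8 =74
r27=11011 pc4: +16 =90
r28=11100 pc3: +8 =98
r29=11101 pc4: +16 =114
r30=11110 pc4: +16 =130
r31=11111 pc5: +32 =162
r32=100000 pc1: +2 =164
r33=100001 pc2: +4 =168
r34=100010 pc2: +4 =172
r35=100011 pc3: +8 =180
r36=100100 pc2: +4 =184
r37=100101 pc3: +8 =192
r38=100110 pc3: +8 =200
r39=100111 pc4: +16 =216
r40=101000 pc2: +4 =220
r41=101001 pc3: +8 =228
r42=101010 pc3: +8 =236
r43=101011 pc4: +16 =252
r44=101100 pc3: +8 =260
r45=101101 pc4: +16 =276
r46=101110 pc4: +16 =292
r47=101111 pc5: +32 =324
r48=110000 pc2: +4 =328
r49=110001 pc3: +8 =336
r50=110010 pc3: +8 =344
r51=110011 pc4: +16 =360
r52=110100 pc3: +8 =368
r53=110101 pc4: +16 =384
r54=110110 pc4: +16 =400
r55=110111 pc5: +32 =432
r56=111000 pc3: +8 =440
r57=111001 pc4: +16 =456
r58=111010 pc4: +16 =472
r59=111011 pc5: +32 =504
r60=111100 pc4: +16 =520
r61=111101 pc5: +32 =552
r62=111110 pc5: +32 =584
r63=111111 pc6: +64 =648
r64=1000000 pc1: +2 =650
r65=1000001 pc2: +4 =654
r66=1000010 pc2: +4 =658
r67=1000011 pc3: +8 =666
r68=1000100 pc2: +4 =670
r69=1000101 pc3: +8 =678
r70=1000110 pc3: +8 =686
r71=1000111 pc4: +16 =702
r72=1001000 pc2: +4 =706
r73=1001001 pc3: +8 =714
r74=1001010 pc3: +8 =722
r75=1001011 pc4: +16 =738
r76=1001100 pc3: +8 =746
r77=1001101 pc4: +16 =762
r78=1001110 pc4: +16 =778
r79=1001111 pc5: +32 =810
r80=1010000 pc2: +4 =814
r81=1010001 pc3: +8 =822
r82=1010010 pc3: +8 =830
r83=1010011 pc4: +16 =846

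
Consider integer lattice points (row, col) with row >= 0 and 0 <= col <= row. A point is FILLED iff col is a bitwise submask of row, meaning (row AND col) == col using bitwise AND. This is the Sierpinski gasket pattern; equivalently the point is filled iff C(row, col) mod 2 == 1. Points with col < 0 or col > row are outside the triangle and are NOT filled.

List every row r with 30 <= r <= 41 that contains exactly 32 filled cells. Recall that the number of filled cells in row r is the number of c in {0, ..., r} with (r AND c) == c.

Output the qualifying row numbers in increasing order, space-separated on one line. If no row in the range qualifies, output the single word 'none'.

Row r has 2^popcount(r) filled cells, so we need popcount(r) = log2(32) = 5.
Scan r = 30..41 and keep those with exactly 5 one-bits:
r=30=11110 popcount=4 -> skip
r=31=11111 popcount=5 -> KEEP
r=32=100000 popcount=1 -> skip
r=33=100001 popcount=2 -> skip
r=34=100010 popcount=2 -> skip
r=35=100011 popcount=3 -> skip
r=36=100100 popcount=2 -> skip
r=37=100101 popcount=3 -> skip
r=38=100110 popcount=3 -> skip
r=39=100111 popcount=4 -> skip
r=40=101000 popcount=2 -> skip
r=41=101001 popcount=3 -> skip
Kept rows: 31

Answer: 31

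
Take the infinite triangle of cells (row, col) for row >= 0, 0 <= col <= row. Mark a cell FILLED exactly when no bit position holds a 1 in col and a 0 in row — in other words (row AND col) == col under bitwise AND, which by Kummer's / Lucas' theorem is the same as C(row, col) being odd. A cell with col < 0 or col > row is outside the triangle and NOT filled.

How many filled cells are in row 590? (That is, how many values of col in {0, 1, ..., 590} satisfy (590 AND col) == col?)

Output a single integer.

590 in binary = 1001001110
popcount(590) = number of 1-bits in 1001001110 = 5
A col c satisfies (590 AND c) == c iff every set bit of c is also set in 590; each of the 5 set bits of 590 can independently be on or off in c.
count = 2^5 = 32

Answer: 32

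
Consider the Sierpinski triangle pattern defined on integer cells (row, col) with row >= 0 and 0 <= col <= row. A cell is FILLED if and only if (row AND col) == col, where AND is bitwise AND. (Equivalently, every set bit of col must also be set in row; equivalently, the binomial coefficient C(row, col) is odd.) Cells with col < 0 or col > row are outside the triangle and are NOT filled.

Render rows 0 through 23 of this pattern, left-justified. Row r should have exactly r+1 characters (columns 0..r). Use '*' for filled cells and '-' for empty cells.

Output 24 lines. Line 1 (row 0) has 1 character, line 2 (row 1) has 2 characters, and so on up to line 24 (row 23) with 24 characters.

Answer: *
**
*-*
****
*---*
**--**
*-*-*-*
********
*-------*
**------**
*-*-----*-*
****----****
*---*---*---*
**--**--**--**
*-*-*-*-*-*-*-*
****************
*---------------*
**--------------**
*-*-------------*-*
****------------****
*---*-----------*---*
**--**----------**--**
*-*-*-*---------*-*-*-*
********--------********

Derivation:
r0=0: *
r1=1: **
r2=10: *-*
r3=11: ****
r4=100: *---*
r5=101: **--**
r6=110: *-*-*-*
r7=111: ********
r8=1000: *-------*
r9=1001: **------**
r10=1010: *-*-----*-*
r11=1011: ****----****
r12=1100: *---*---*---*
r13=1101: **--**--**--**
r14=1110: *-*-*-*-*-*-*-*
r15=1111: ****************
r16=10000: *---------------*
r17=10001: **--------------**
r18=10010: *-*-------------*-*
r19=10011: ****------------****
r20=10100: *---*-----------*---*
r21=10101: **--**----------**--**
r22=10110: *-*-*-*---------*-*-*-*
r23=10111: ********--------********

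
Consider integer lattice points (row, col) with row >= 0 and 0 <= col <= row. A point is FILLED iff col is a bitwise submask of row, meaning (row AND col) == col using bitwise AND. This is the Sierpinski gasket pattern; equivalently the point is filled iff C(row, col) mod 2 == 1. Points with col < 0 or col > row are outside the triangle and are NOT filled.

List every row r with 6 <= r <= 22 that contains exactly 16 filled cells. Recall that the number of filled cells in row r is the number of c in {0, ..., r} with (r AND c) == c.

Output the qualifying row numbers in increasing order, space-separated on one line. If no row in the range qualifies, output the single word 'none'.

Row r has 2^popcount(r) filled cells, so we need popcount(r) = log2(16) = 4.
Scan r = 6..22 and keep those with exactly 4 one-bits:
r=6=110 popcount=2 -> skip
r=7=111 popcount=3 -> skip
r=8=1000 popcount=1 -> skip
r=9=1001 popcount=2 -> skip
r=10=1010 popcount=2 -> skip
r=11=1011 popcount=3 -> skip
r=12=1100 popcount=2 -> skip
r=13=1101 popcount=3 -> skip
r=14=1110 popcount=3 -> skip
r=15=1111 popcount=4 -> KEEP
r=16=10000 popcount=1 -> skip
r=17=10001 popcount=2 -> skip
r=18=10010 popcount=2 -> skip
r=19=10011 popcount=3 -> skip
r=20=10100 popcount=2 -> skip
r=21=10101 popcount=3 -> skip
r=22=10110 popcount=3 -> skip
Kept rows: 15

Answer: 15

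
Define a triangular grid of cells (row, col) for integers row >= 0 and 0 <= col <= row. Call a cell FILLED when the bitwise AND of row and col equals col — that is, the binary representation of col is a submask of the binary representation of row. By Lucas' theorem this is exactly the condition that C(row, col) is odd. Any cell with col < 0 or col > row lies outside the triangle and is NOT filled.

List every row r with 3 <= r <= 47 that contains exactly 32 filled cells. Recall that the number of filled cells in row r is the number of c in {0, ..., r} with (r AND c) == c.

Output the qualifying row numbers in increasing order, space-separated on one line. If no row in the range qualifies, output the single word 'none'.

Row r has 2^popcount(r) filled cells, so we need popcount(r) = log2(32) = 5.
Scan r = 3..47 and keep those with exactly 5 one-bits:
r=3=11 popcount=2 -> skip
r=4=100 popcount=1 -> skip
r=5=101 popcount=2 -> skip
r=6=110 popcount=2 -> skip
r=7=111 popcount=3 -> skip
r=8=1000 popcount=1 -> skip
r=9=1001 popcount=2 -> skip
r=10=1010 popcount=2 -> skip
r=11=1011 popcount=3 -> skip
r=12=1100 popcount=2 -> skip
r=13=1101 popcount=3 -> skip
r=14=1110 popcount=3 -> skip
r=15=1111 popcount=4 -> skip
r=16=10000 popcount=1 -> skip
r=17=10001 popcount=2 -> skip
r=18=10010 popcount=2 -> skip
r=19=10011 popcount=3 -> skip
r=20=10100 popcount=2 -> skip
r=21=10101 popcount=3 -> skip
r=22=10110 popcount=3 -> skip
r=23=10111 popcount=4 -> skip
r=24=11000 popcount=2 -> skip
r=25=11001 popcount=3 -> skip
r=26=11010 popcount=3 -> skip
r=27=11011 popcount=4 -> skip
r=28=11100 popcount=3 -> skip
r=29=11101 popcount=4 -> skip
r=30=11110 popcount=4 -> skip
r=31=11111 popcount=5 -> KEEP
r=32=100000 popcount=1 -> skip
r=33=100001 popcount=2 -> skip
r=34=100010 popcount=2 -> skip
r=35=100011 popcount=3 -> skip
r=36=100100 popcount=2 -> skip
r=37=100101 popcount=3 -> skip
r=38=100110 popcount=3 -> skip
r=39=100111 popcount=4 -> skip
r=40=101000 popcount=2 -> skip
r=41=101001 popcount=3 -> skip
r=42=101010 popcount=3 -> skip
r=43=101011 popcount=4 -> skip
r=44=101100 popcount=3 -> skip
r=45=101101 popcount=4 -> skip
r=46=101110 popcount=4 -> skip
r=47=101111 popcount=5 -> KEEP
Kept rows: 31 47

Answer: 31 47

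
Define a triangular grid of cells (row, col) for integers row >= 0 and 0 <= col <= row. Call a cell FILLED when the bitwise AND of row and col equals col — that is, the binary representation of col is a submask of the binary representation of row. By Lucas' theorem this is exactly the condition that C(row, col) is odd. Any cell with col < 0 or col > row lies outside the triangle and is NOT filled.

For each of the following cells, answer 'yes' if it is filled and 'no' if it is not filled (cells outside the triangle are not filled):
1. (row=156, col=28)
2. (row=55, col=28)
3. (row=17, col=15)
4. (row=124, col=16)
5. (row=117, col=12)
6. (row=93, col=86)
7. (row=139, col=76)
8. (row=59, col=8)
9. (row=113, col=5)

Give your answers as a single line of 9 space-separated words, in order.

(156,28): row=0b10011100, col=0b11100, row AND col = 0b11100 = 28; 28 == 28 -> filled
(55,28): row=0b110111, col=0b11100, row AND col = 0b10100 = 20; 20 != 28 -> empty
(17,15): row=0b10001, col=0b1111, row AND col = 0b1 = 1; 1 != 15 -> empty
(124,16): row=0b1111100, col=0b10000, row AND col = 0b10000 = 16; 16 == 16 -> filled
(117,12): row=0b1110101, col=0b1100, row AND col = 0b100 = 4; 4 != 12 -> empty
(93,86): row=0b1011101, col=0b1010110, row AND col = 0b1010100 = 84; 84 != 86 -> empty
(139,76): row=0b10001011, col=0b1001100, row AND col = 0b1000 = 8; 8 != 76 -> empty
(59,8): row=0b111011, col=0b1000, row AND col = 0b1000 = 8; 8 == 8 -> filled
(113,5): row=0b1110001, col=0b101, row AND col = 0b1 = 1; 1 != 5 -> empty

Answer: yes no no yes no no no yes no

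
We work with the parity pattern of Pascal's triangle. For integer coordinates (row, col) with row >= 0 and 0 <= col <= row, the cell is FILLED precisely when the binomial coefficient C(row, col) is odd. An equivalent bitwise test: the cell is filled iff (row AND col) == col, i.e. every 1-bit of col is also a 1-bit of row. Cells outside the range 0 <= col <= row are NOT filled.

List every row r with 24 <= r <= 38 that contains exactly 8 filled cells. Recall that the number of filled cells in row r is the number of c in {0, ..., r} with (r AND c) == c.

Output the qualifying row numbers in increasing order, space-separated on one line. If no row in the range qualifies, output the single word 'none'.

Row r has 2^popcount(r) filled cells, so we need popcount(r) = log2(8) = 3.
Scan r = 24..38 and keep those with exactly 3 one-bits:
r=24=11000 popcount=2 -> skip
r=25=11001 popcount=3 -> KEEP
r=26=11010 popcount=3 -> KEEP
r=27=11011 popcount=4 -> skip
r=28=11100 popcount=3 -> KEEP
r=29=11101 popcount=4 -> skip
r=30=11110 popcount=4 -> skip
r=31=11111 popcount=5 -> skip
r=32=100000 popcount=1 -> skip
r=33=100001 popcount=2 -> skip
r=34=100010 popcount=2 -> skip
r=35=100011 popcount=3 -> KEEP
r=36=100100 popcount=2 -> skip
r=37=100101 popcount=3 -> KEEP
r=38=100110 popcount=3 -> KEEP
Kept rows: 25 26 28 35 37 38

Answer: 25 26 28 35 37 38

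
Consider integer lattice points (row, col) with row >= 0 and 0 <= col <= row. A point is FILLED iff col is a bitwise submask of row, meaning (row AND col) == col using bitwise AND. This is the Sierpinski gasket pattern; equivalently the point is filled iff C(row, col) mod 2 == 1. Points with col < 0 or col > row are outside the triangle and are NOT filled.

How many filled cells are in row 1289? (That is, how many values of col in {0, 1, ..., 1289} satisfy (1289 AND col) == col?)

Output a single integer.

1289 in binary = 10100001001
popcount(1289) = number of 1-bits in 10100001001 = 4
A col c satisfies (1289 AND c) == c iff every set bit of c is also set in 1289; each of the 4 set bits of 1289 can independently be on or off in c.
count = 2^4 = 16

Answer: 16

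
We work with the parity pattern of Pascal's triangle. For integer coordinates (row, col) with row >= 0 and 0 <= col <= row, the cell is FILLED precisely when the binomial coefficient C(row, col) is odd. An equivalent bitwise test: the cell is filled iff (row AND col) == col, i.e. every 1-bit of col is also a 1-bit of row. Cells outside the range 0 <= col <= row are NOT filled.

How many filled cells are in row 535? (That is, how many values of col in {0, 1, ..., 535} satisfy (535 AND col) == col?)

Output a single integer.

535 in binary = 1000010111
popcount(535) = number of 1-bits in 1000010111 = 5
A col c satisfies (535 AND c) == c iff every set bit of c is also set in 535; each of the 5 set bits of 535 can independently be on or off in c.
count = 2^5 = 32

Answer: 32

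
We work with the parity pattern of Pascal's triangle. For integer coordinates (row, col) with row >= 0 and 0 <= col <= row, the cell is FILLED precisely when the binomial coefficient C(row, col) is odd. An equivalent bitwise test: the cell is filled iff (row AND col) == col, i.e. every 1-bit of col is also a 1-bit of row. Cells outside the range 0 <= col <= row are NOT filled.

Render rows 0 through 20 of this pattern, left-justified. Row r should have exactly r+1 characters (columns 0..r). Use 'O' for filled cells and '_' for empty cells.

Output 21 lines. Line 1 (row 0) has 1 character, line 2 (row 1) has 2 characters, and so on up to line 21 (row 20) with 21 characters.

r0=0: O
r1=1: OO
r2=10: O_O
r3=11: OOOO
r4=100: O___O
r5=101: OO__OO
r6=110: O_O_O_O
r7=111: OOOOOOOO
r8=1000: O_______O
r9=1001: OO______OO
r10=1010: O_O_____O_O
r11=1011: OOOO____OOOO
r12=1100: O___O___O___O
r13=1101: OO__OO__OO__OO
r14=1110: O_O_O_O_O_O_O_O
r15=1111: OOOOOOOOOOOOOOOO
r16=10000: O_______________O
r17=10001: OO______________OO
r18=10010: O_O_____________O_O
r19=10011: OOOO____________OOOO
r20=10100: O___O___________O___O

Answer: O
OO
O_O
OOOO
O___O
OO__OO
O_O_O_O
OOOOOOOO
O_______O
OO______OO
O_O_____O_O
OOOO____OOOO
O___O___O___O
OO__OO__OO__OO
O_O_O_O_O_O_O_O
OOOOOOOOOOOOOOOO
O_______________O
OO______________OO
O_O_____________O_O
OOOO____________OOOO
O___O___________O___O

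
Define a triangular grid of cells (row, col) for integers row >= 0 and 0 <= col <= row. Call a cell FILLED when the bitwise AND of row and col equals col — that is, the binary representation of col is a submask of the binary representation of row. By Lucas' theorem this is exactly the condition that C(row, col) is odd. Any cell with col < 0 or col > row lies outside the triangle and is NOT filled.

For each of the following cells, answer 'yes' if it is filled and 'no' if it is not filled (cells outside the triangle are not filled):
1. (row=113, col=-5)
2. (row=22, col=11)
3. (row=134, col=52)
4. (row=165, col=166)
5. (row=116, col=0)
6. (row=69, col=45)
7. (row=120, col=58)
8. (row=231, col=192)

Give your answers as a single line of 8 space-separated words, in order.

Answer: no no no no yes no no yes

Derivation:
(113,-5): col outside [0, 113] -> not filled
(22,11): row=0b10110, col=0b1011, row AND col = 0b10 = 2; 2 != 11 -> empty
(134,52): row=0b10000110, col=0b110100, row AND col = 0b100 = 4; 4 != 52 -> empty
(165,166): col outside [0, 165] -> not filled
(116,0): row=0b1110100, col=0b0, row AND col = 0b0 = 0; 0 == 0 -> filled
(69,45): row=0b1000101, col=0b101101, row AND col = 0b101 = 5; 5 != 45 -> empty
(120,58): row=0b1111000, col=0b111010, row AND col = 0b111000 = 56; 56 != 58 -> empty
(231,192): row=0b11100111, col=0b11000000, row AND col = 0b11000000 = 192; 192 == 192 -> filled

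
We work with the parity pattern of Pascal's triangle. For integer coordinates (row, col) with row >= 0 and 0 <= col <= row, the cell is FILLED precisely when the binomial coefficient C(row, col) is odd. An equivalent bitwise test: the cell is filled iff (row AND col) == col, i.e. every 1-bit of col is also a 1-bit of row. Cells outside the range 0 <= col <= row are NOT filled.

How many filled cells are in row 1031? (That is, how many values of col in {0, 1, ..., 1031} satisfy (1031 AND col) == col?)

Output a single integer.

Answer: 16

Derivation:
1031 in binary = 10000000111
popcount(1031) = number of 1-bits in 10000000111 = 4
A col c satisfies (1031 AND c) == c iff every set bit of c is also set in 1031; each of the 4 set bits of 1031 can independently be on or off in c.
count = 2^4 = 16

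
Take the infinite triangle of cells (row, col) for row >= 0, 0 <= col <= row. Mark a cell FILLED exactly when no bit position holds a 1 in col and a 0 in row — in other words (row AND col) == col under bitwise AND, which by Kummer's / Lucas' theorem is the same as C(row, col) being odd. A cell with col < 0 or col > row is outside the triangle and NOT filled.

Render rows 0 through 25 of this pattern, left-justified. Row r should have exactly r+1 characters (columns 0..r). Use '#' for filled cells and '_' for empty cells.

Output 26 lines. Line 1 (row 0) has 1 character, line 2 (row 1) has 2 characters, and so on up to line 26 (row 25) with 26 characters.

Answer: #
##
#_#
####
#___#
##__##
#_#_#_#
########
#_______#
##______##
#_#_____#_#
####____####
#___#___#___#
##__##__##__##
#_#_#_#_#_#_#_#
################
#_______________#
##______________##
#_#_____________#_#
####____________####
#___#___________#___#
##__##__________##__##
#_#_#_#_________#_#_#_#
########________########
#_______#_______#_______#
##______##______##______##

Derivation:
r0=0: #
r1=1: ##
r2=10: #_#
r3=11: ####
r4=100: #___#
r5=101: ##__##
r6=110: #_#_#_#
r7=111: ########
r8=1000: #_______#
r9=1001: ##______##
r10=1010: #_#_____#_#
r11=1011: ####____####
r12=1100: #___#___#___#
r13=1101: ##__##__##__##
r14=1110: #_#_#_#_#_#_#_#
r15=1111: ################
r16=10000: #_______________#
r17=10001: ##______________##
r18=10010: #_#_____________#_#
r19=10011: ####____________####
r20=10100: #___#___________#___#
r21=10101: ##__##__________##__##
r22=10110: #_#_#_#_________#_#_#_#
r23=10111: ########________########
r24=11000: #_______#_______#_______#
r25=11001: ##______##______##______##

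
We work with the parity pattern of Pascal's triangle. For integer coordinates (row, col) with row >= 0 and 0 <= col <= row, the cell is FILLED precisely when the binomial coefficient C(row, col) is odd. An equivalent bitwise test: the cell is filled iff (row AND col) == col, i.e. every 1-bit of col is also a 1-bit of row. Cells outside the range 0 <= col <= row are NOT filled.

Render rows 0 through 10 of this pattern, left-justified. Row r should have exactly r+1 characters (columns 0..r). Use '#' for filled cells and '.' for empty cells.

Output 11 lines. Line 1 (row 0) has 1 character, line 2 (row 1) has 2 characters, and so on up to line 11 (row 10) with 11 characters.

Answer: #
##
#.#
####
#...#
##..##
#.#.#.#
########
#.......#
##......##
#.#.....#.#

Derivation:
r0=0: #
r1=1: ##
r2=10: #.#
r3=11: ####
r4=100: #...#
r5=101: ##..##
r6=110: #.#.#.#
r7=111: ########
r8=1000: #.......#
r9=1001: ##......##
r10=1010: #.#.....#.#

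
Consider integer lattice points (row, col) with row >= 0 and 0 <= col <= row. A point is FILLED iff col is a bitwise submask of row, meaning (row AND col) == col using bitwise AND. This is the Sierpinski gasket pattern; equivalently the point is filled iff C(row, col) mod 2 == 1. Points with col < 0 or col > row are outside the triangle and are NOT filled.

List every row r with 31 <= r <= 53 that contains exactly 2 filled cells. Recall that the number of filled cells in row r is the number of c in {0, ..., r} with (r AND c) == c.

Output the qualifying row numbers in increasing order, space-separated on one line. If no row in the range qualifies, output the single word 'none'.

Row r has 2^popcount(r) filled cells, so we need popcount(r) = log2(2) = 1.
Scan r = 31..53 and keep those with exactly 1 one-bits:
r=31=11111 popcount=5 -> skip
r=32=100000 popcount=1 -> KEEP
r=33=100001 popcount=2 -> skip
r=34=100010 popcount=2 -> skip
r=35=100011 popcount=3 -> skip
r=36=100100 popcount=2 -> skip
r=37=100101 popcount=3 -> skip
r=38=100110 popcount=3 -> skip
r=39=100111 popcount=4 -> skip
r=40=101000 popcount=2 -> skip
r=41=101001 popcount=3 -> skip
r=42=101010 popcount=3 -> skip
r=43=101011 popcount=4 -> skip
r=44=101100 popcount=3 -> skip
r=45=101101 popcount=4 -> skip
r=46=101110 popcount=4 -> skip
r=47=101111 popcount=5 -> skip
r=48=110000 popcount=2 -> skip
r=49=110001 popcount=3 -> skip
r=50=110010 popcount=3 -> skip
r=51=110011 popcount=4 -> skip
r=52=110100 popcount=3 -> skip
r=53=110101 popcount=4 -> skip
Kept rows: 32

Answer: 32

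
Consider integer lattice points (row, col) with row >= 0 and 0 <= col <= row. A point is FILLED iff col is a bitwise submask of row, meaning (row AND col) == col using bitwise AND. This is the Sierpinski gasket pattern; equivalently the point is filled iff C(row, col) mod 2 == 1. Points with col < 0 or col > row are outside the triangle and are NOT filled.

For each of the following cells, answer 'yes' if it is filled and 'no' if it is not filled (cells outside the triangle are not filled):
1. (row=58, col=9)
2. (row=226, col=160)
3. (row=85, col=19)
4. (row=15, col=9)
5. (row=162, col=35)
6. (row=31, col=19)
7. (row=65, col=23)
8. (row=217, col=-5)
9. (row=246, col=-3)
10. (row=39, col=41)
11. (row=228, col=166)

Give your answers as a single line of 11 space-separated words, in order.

(58,9): row=0b111010, col=0b1001, row AND col = 0b1000 = 8; 8 != 9 -> empty
(226,160): row=0b11100010, col=0b10100000, row AND col = 0b10100000 = 160; 160 == 160 -> filled
(85,19): row=0b1010101, col=0b10011, row AND col = 0b10001 = 17; 17 != 19 -> empty
(15,9): row=0b1111, col=0b1001, row AND col = 0b1001 = 9; 9 == 9 -> filled
(162,35): row=0b10100010, col=0b100011, row AND col = 0b100010 = 34; 34 != 35 -> empty
(31,19): row=0b11111, col=0b10011, row AND col = 0b10011 = 19; 19 == 19 -> filled
(65,23): row=0b1000001, col=0b10111, row AND col = 0b1 = 1; 1 != 23 -> empty
(217,-5): col outside [0, 217] -> not filled
(246,-3): col outside [0, 246] -> not filled
(39,41): col outside [0, 39] -> not filled
(228,166): row=0b11100100, col=0b10100110, row AND col = 0b10100100 = 164; 164 != 166 -> empty

Answer: no yes no yes no yes no no no no no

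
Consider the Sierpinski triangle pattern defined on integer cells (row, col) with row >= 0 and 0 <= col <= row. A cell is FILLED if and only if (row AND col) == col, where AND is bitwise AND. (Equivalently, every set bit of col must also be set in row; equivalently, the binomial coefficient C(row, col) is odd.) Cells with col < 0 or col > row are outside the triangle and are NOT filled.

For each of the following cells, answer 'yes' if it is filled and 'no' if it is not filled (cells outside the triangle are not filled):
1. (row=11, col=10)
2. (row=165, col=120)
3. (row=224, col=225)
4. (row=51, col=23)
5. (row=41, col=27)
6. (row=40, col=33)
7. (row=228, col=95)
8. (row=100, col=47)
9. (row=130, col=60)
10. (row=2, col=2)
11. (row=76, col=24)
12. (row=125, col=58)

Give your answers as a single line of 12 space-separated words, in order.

Answer: yes no no no no no no no no yes no no

Derivation:
(11,10): row=0b1011, col=0b1010, row AND col = 0b1010 = 10; 10 == 10 -> filled
(165,120): row=0b10100101, col=0b1111000, row AND col = 0b100000 = 32; 32 != 120 -> empty
(224,225): col outside [0, 224] -> not filled
(51,23): row=0b110011, col=0b10111, row AND col = 0b10011 = 19; 19 != 23 -> empty
(41,27): row=0b101001, col=0b11011, row AND col = 0b1001 = 9; 9 != 27 -> empty
(40,33): row=0b101000, col=0b100001, row AND col = 0b100000 = 32; 32 != 33 -> empty
(228,95): row=0b11100100, col=0b1011111, row AND col = 0b1000100 = 68; 68 != 95 -> empty
(100,47): row=0b1100100, col=0b101111, row AND col = 0b100100 = 36; 36 != 47 -> empty
(130,60): row=0b10000010, col=0b111100, row AND col = 0b0 = 0; 0 != 60 -> empty
(2,2): row=0b10, col=0b10, row AND col = 0b10 = 2; 2 == 2 -> filled
(76,24): row=0b1001100, col=0b11000, row AND col = 0b1000 = 8; 8 != 24 -> empty
(125,58): row=0b1111101, col=0b111010, row AND col = 0b111000 = 56; 56 != 58 -> empty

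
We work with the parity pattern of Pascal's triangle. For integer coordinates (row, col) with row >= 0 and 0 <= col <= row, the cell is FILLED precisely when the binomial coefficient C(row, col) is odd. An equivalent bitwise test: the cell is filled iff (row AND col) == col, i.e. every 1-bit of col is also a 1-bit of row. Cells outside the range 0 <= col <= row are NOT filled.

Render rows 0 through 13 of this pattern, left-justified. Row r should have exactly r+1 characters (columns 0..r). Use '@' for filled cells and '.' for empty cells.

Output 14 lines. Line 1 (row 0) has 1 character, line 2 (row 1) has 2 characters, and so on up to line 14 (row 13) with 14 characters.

r0=0: @
r1=1: @@
r2=10: @.@
r3=11: @@@@
r4=100: @...@
r5=101: @@..@@
r6=110: @.@.@.@
r7=111: @@@@@@@@
r8=1000: @.......@
r9=1001: @@......@@
r10=1010: @.@.....@.@
r11=1011: @@@@....@@@@
r12=1100: @...@...@...@
r13=1101: @@..@@..@@..@@

Answer: @
@@
@.@
@@@@
@...@
@@..@@
@.@.@.@
@@@@@@@@
@.......@
@@......@@
@.@.....@.@
@@@@....@@@@
@...@...@...@
@@..@@..@@..@@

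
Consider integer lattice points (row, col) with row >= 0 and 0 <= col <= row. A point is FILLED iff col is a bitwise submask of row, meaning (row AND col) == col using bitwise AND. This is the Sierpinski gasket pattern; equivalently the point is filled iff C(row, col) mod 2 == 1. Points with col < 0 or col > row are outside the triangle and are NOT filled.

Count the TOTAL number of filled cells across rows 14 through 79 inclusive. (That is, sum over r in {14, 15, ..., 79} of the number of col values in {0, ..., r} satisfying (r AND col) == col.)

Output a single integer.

Answer: 834

Derivation:
r14=1110 pc3: +8 =8
r15=1111 pc4: +16 =24
r16=10000 pc1: +2 =26
r17=10001 pc2: +4 =30
r18=10010 pc2: +4 =34
r19=10011 pc3: +8 =42
r20=10100 pc2: +4 =46
r21=10101 pc3: +8 =54
r22=10110 pc3: +8 =62
r23=10111 pc4: +16 =78
r24=11000 pc2: +4 =82
r25=11001 pc3: +8 =90
r26=11010 pc3: +8 =98
r27=11011 pc4: +16 =114
r28=11100 pc3: +8 =122
r29=11101 pc4: +16 =138
r30=11110 pc4: +16 =154
r31=11111 pc5: +32 =186
r32=100000 pc1: +2 =188
r33=100001 pc2: +4 =192
r34=100010 pc2: +4 =196
r35=100011 pc3: +8 =204
r36=100100 pc2: +4 =208
r37=100101 pc3: +8 =216
r38=100110 pc3: +8 =224
r39=100111 pc4: +16 =240
r40=101000 pc2: +4 =244
r41=101001 pc3: +8 =252
r42=101010 pc3: +8 =260
r43=101011 pc4: +16 =276
r44=101100 pc3: +8 =284
r45=101101 pc4: +16 =300
r46=101110 pc4: +16 =316
r47=101111 pc5: +32 =348
r48=110000 pc2: +4 =352
r49=110001 pc3: +8 =360
r50=110010 pc3: +8 =368
r51=110011 pc4: +16 =384
r52=110100 pc3: +8 =392
r53=110101 pc4: +16 =408
r54=110110 pc4: +16 =424
r55=110111 pc5: +32 =456
r56=111000 pc3: +8 =464
r57=111001 pc4: +16 =480
r58=111010 pc4: +16 =496
r59=111011 pc5: +32 =528
r60=111100 pc4: +16 =544
r61=111101 pc5: +32 =576
r62=111110 pc5: +32 =608
r63=111111 pc6: +64 =672
r64=1000000 pc1: +2 =674
r65=1000001 pc2: +4 =678
r66=1000010 pc2: +4 =682
r67=1000011 pc3: +8 =690
r68=1000100 pc2: +4 =694
r69=1000101 pc3: +8 =702
r70=1000110 pc3: +8 =710
r71=1000111 pc4: +16 =726
r72=1001000 pc2: +4 =730
r73=1001001 pc3: +8 =738
r74=1001010 pc3: +8 =746
r75=1001011 pc4: +16 =762
r76=1001100 pc3: +8 =770
r77=1001101 pc4: +16 =786
r78=1001110 pc4: +16 =802
r79=1001111 pc5: +32 =834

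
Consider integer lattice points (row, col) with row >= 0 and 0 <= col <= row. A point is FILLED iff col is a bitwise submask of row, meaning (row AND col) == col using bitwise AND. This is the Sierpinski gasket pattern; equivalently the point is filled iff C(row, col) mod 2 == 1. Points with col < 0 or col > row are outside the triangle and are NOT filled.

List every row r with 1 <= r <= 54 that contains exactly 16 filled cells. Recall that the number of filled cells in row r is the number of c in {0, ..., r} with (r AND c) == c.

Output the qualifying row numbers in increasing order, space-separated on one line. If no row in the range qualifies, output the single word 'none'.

Row r has 2^popcount(r) filled cells, so we need popcount(r) = log2(16) = 4.
Scan r = 1..54 and keep those with exactly 4 one-bits:
r=1=1 popcount=1 -> skip
r=2=10 popcount=1 -> skip
r=3=11 popcount=2 -> skip
r=4=100 popcount=1 -> skip
r=5=101 popcount=2 -> skip
r=6=110 popcount=2 -> skip
r=7=111 popcount=3 -> skip
r=8=1000 popcount=1 -> skip
r=9=1001 popcount=2 -> skip
r=10=1010 popcount=2 -> skip
r=11=1011 popcount=3 -> skip
r=12=1100 popcount=2 -> skip
r=13=1101 popcount=3 -> skip
r=14=1110 popcount=3 -> skip
r=15=1111 popcount=4 -> KEEP
r=16=10000 popcount=1 -> skip
r=17=10001 popcount=2 -> skip
r=18=10010 popcount=2 -> skip
r=19=10011 popcount=3 -> skip
r=20=10100 popcount=2 -> skip
r=21=10101 popcount=3 -> skip
r=22=10110 popcount=3 -> skip
r=23=10111 popcount=4 -> KEEP
r=24=11000 popcount=2 -> skip
r=25=11001 popcount=3 -> skip
r=26=11010 popcount=3 -> skip
r=27=11011 popcount=4 -> KEEP
r=28=11100 popcount=3 -> skip
r=29=11101 popcount=4 -> KEEP
r=30=11110 popcount=4 -> KEEP
r=31=11111 popcount=5 -> skip
r=32=100000 popcount=1 -> skip
r=33=100001 popcount=2 -> skip
r=34=100010 popcount=2 -> skip
r=35=100011 popcount=3 -> skip
r=36=100100 popcount=2 -> skip
r=37=100101 popcount=3 -> skip
r=38=100110 popcount=3 -> skip
r=39=100111 popcount=4 -> KEEP
r=40=101000 popcount=2 -> skip
r=41=101001 popcount=3 -> skip
r=42=101010 popcount=3 -> skip
r=43=101011 popcount=4 -> KEEP
r=44=101100 popcount=3 -> skip
r=45=101101 popcount=4 -> KEEP
r=46=101110 popcount=4 -> KEEP
r=47=101111 popcount=5 -> skip
r=48=110000 popcount=2 -> skip
r=49=110001 popcount=3 -> skip
r=50=110010 popcount=3 -> skip
r=51=110011 popcount=4 -> KEEP
r=52=110100 popcount=3 -> skip
r=53=110101 popcount=4 -> KEEP
r=54=110110 popcount=4 -> KEEP
Kept rows: 15 23 27 29 30 39 43 45 46 51 53 54

Answer: 15 23 27 29 30 39 43 45 46 51 53 54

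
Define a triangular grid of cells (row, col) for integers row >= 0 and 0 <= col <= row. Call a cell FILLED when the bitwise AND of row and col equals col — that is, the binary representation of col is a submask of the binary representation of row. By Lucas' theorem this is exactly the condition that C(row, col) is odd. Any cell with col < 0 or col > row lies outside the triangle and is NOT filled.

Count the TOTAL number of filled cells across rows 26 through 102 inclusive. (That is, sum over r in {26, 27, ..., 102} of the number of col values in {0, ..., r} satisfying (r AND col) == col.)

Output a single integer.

Answer: 1144

Derivation:
r26=11010 pc3: +8 =8
r27=11011 pc4: +16 =24
r28=11100 pc3: +8 =32
r29=11101 pc4: +16 =48
r30=11110 pc4: +16 =64
r31=11111 pc5: +32 =96
r32=100000 pc1: +2 =98
r33=100001 pc2: +4 =102
r34=100010 pc2: +4 =106
r35=100011 pc3: +8 =114
r36=100100 pc2: +4 =118
r37=100101 pc3: +8 =126
r38=100110 pc3: +8 =134
r39=100111 pc4: +16 =150
r40=101000 pc2: +4 =154
r41=101001 pc3: +8 =162
r42=101010 pc3: +8 =170
r43=101011 pc4: +16 =186
r44=101100 pc3: +8 =194
r45=101101 pc4: +16 =210
r46=101110 pc4: +16 =226
r47=101111 pc5: +32 =258
r48=110000 pc2: +4 =262
r49=110001 pc3: +8 =270
r50=110010 pc3: +8 =278
r51=110011 pc4: +16 =294
r52=110100 pc3: +8 =302
r53=110101 pc4: +16 =318
r54=110110 pc4: +16 =334
r55=110111 pc5: +32 =366
r56=111000 pc3: +8 =374
r57=111001 pc4: +16 =390
r58=111010 pc4: +16 =406
r59=111011 pc5: +32 =438
r60=111100 pc4: +16 =454
r61=111101 pc5: +32 =486
r62=111110 pc5: +32 =518
r63=111111 pc6: +64 =582
r64=1000000 pc1: +2 =584
r65=1000001 pc2: +4 =588
r66=1000010 pc2: +4 =592
r67=1000011 pc3: +8 =600
r68=1000100 pc2: +4 =604
r69=1000101 pc3: +8 =612
r70=1000110 pc3: +8 =620
r71=1000111 pc4: +16 =636
r72=1001000 pc2: +4 =640
r73=1001001 pc3: +8 =648
r74=1001010 pc3: +8 =656
r75=1001011 pc4: +16 =672
r76=1001100 pc3: +8 =680
r77=1001101 pc4: +16 =696
r78=1001110 pc4: +16 =712
r79=1001111 pc5: +32 =744
r80=1010000 pc2: +4 =748
r81=1010001 pc3: +8 =756
r82=1010010 pc3: +8 =764
r83=1010011 pc4: +16 =780
r84=1010100 pc3: +8 =788
r85=1010101 pc4: +16 =804
r86=1010110 pc4: +16 =820
r87=1010111 pc5: +32 =852
r88=1011000 pc3: +8 =860
r89=1011001 pc4: +16 =876
r90=1011010 pc4: +16 =892
r91=1011011 pc5: +32 =924
r92=1011100 pc4: +16 =940
r93=1011101 pc5: +32 =972
r94=1011110 pc5: +32 =1004
r95=1011111 pc6: +64 =1068
r96=1100000 pc2: +4 =1072
r97=1100001 pc3: +8 =1080
r98=1100010 pc3: +8 =1088
r99=1100011 pc4: +16 =1104
r100=1100100 pc3: +8 =1112
r101=1100101 pc4: +16 =1128
r102=1100110 pc4: +16 =1144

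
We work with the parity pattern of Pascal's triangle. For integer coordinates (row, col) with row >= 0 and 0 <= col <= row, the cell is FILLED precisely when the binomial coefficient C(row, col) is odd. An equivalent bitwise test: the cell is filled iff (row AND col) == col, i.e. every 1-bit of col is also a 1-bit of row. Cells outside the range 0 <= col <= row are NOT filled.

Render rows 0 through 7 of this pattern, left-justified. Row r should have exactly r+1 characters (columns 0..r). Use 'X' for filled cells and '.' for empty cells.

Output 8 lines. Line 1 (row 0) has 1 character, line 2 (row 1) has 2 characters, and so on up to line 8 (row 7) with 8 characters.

Answer: X
XX
X.X
XXXX
X...X
XX..XX
X.X.X.X
XXXXXXXX

Derivation:
r0=0: X
r1=1: XX
r2=10: X.X
r3=11: XXXX
r4=100: X...X
r5=101: XX..XX
r6=110: X.X.X.X
r7=111: XXXXXXXX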